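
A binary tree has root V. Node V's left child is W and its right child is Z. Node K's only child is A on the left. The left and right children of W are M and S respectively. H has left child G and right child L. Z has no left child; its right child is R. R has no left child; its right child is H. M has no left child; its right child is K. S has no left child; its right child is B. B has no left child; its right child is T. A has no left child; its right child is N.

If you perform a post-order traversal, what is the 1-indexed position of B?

6

Post-order visits the left subtree, then the right subtree, then the node.
At V: go left to W.
  At W: go left to M.
    At M: no left child.
    At M: go right to K.
      At K: go left to A.
        At A: no left child.
        At A: go right to N.
          N is a leaf — visit N.
        Visit A.
      At K: no right child.
      Visit K.
    Visit M.
  At W: go right to S.
    At S: no left child.
    At S: go right to B.
      At B: no left child.
      At B: go right to T.
        T is a leaf — visit T.
      Visit B.
    Visit S.
  Visit W.
At V: go right to Z.
  At Z: no left child.
  At Z: go right to R.
    At R: no left child.
    At R: go right to H.
      At H: go left to G.
        G is a leaf — visit G.
      At H: go right to L.
        L is a leaf — visit L.
      Visit H.
    Visit R.
  Visit Z.
Visit V.
Full post-order sequence: N, A, K, M, T, B, S, W, G, L, H, R, Z, V.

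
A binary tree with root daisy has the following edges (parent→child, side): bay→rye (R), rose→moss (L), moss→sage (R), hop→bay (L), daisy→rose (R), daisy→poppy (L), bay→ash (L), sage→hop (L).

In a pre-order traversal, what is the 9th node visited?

Pre-order visits the node, then its left subtree, then its right subtree.
Visit daisy.
At daisy: go left to poppy.
  poppy is a leaf — visit poppy.
At daisy: go right to rose.
  Visit rose.
  At rose: go left to moss.
    Visit moss.
    At moss: no left child.
    At moss: go right to sage.
      Visit sage.
      At sage: go left to hop.
        Visit hop.
        At hop: go left to bay.
          Visit bay.
          At bay: go left to ash.
            ash is a leaf — visit ash.
          At bay: go right to rye.
            rye is a leaf — visit rye.
        At hop: no right child.
      At sage: no right child.
  At rose: no right child.
Full pre-order sequence: daisy, poppy, rose, moss, sage, hop, bay, ash, rye.

rye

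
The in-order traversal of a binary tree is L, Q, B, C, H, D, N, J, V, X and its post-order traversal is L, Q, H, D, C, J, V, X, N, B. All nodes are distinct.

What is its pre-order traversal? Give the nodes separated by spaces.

B Q L N C D H X V J

The last element of post-order is the root; it splits in-order into left and right subtrees.
Root B: left subtree has 2 nodes {L, Q}, right has 7 {C, H, D, N, J, V, X}.
  Root Q: left subtree has 1 node {L}, right has 0 { }.
  Root N: left subtree has 3 nodes {C, H, D}, right has 3 {J, V, X}.
    Root C: left subtree has 0 nodes { }, right has 2 {H, D}.
      Root D: left subtree has 1 node {H}, right has 0 { }.
    Root X: left subtree has 2 nodes {J, V}, right has 0 { }.
      Root V: left subtree has 1 node {J}, right has 0 { }.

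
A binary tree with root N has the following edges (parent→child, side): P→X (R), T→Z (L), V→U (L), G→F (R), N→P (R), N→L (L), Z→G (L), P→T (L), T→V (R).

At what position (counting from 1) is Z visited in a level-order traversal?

6

Level-order visits nodes level by level from the root, left to right within each level.
Level 0: N
Level 1: L, P
Level 2: T, X
Level 3: Z, V
Level 4: G, U
Level 5: F
Full level-order sequence: N, L, P, T, X, Z, V, G, U, F.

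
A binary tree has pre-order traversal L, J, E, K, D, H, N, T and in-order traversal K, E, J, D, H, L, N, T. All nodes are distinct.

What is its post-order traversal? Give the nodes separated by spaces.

The first element of pre-order is the root; it splits in-order into left and right subtrees.
Root L: left subtree has 5 nodes {K, E, J, D, H}, right has 2 {N, T}.
  Root J: left subtree has 2 nodes {K, E}, right has 2 {D, H}.
    Root E: left subtree has 1 node {K}, right has 0 { }.
    Root D: left subtree has 0 nodes { }, right has 1 {H}.
  Root N: left subtree has 0 nodes { }, right has 1 {T}.

K E H D J T N L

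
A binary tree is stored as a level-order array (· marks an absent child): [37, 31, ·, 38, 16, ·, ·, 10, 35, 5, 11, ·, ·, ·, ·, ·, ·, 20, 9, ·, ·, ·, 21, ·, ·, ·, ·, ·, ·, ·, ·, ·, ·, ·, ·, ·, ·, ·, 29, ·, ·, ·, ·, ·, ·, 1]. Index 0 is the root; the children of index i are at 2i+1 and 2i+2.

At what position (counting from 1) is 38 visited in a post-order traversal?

6

Post-order visits the left subtree, then the right subtree, then the node.
At 37: go left to 31.
  At 31: go left to 38.
    At 38: go left to 10.
      10 is a leaf — visit 10.
    At 38: go right to 35.
      At 35: go left to 20.
        20 is a leaf — visit 20.
      At 35: go right to 9.
        At 9: no left child.
        At 9: go right to 29.
          29 is a leaf — visit 29.
        Visit 9.
      Visit 35.
    Visit 38.
  At 31: go right to 16.
    At 16: go left to 5.
      5 is a leaf — visit 5.
    At 16: go right to 11.
      At 11: no left child.
      At 11: go right to 21.
        At 21: go left to 1.
          1 is a leaf — visit 1.
        At 21: no right child.
        Visit 21.
      Visit 11.
    Visit 16.
  Visit 31.
At 37: no right child.
Visit 37.
Full post-order sequence: 10, 20, 29, 9, 35, 38, 5, 1, 21, 11, 16, 31, 37.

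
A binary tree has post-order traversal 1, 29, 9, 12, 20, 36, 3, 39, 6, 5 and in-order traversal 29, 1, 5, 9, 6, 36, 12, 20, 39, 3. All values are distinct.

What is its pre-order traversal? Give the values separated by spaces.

5 29 1 6 9 39 36 20 12 3

The last element of post-order is the root; it splits in-order into left and right subtrees.
Root 5: left subtree has 2 nodes {29, 1}, right has 7 {9, 6, 36, 12, 20, 39, 3}.
  Root 29: left subtree has 0 nodes { }, right has 1 {1}.
  Root 6: left subtree has 1 node {9}, right has 5 {36, 12, 20, 39, 3}.
    Root 39: left subtree has 3 nodes {36, 12, 20}, right has 1 {3}.
      Root 36: left subtree has 0 nodes { }, right has 2 {12, 20}.
        Root 20: left subtree has 1 node {12}, right has 0 { }.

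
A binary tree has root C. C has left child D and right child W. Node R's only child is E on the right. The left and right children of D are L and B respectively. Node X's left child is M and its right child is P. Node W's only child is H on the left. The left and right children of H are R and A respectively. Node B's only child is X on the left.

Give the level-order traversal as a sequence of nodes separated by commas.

C, D, W, L, B, H, X, R, A, M, P, E

Level-order visits nodes level by level from the root, left to right within each level.
Level 0: C
Level 1: D, W
Level 2: L, B, H
Level 3: X, R, A
Level 4: M, P, E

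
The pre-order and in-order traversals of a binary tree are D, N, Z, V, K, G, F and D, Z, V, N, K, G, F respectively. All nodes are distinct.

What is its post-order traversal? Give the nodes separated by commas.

V, Z, F, G, K, N, D

The first element of pre-order is the root; it splits in-order into left and right subtrees.
Root D: left subtree has 0 nodes { }, right has 6 {Z, V, N, K, G, F}.
  Root N: left subtree has 2 nodes {Z, V}, right has 3 {K, G, F}.
    Root Z: left subtree has 0 nodes { }, right has 1 {V}.
    Root K: left subtree has 0 nodes { }, right has 2 {G, F}.
      Root G: left subtree has 0 nodes { }, right has 1 {F}.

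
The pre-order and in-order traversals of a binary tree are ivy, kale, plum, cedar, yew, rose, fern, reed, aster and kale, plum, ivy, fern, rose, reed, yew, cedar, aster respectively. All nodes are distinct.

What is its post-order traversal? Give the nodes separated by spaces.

The first element of pre-order is the root; it splits in-order into left and right subtrees.
Root ivy: left subtree has 2 nodes {kale, plum}, right has 6 {fern, rose, reed, yew, cedar, aster}.
  Root kale: left subtree has 0 nodes { }, right has 1 {plum}.
  Root cedar: left subtree has 4 nodes {fern, rose, reed, yew}, right has 1 {aster}.
    Root yew: left subtree has 3 nodes {fern, rose, reed}, right has 0 { }.
      Root rose: left subtree has 1 node {fern}, right has 1 {reed}.

plum kale fern reed rose yew aster cedar ivy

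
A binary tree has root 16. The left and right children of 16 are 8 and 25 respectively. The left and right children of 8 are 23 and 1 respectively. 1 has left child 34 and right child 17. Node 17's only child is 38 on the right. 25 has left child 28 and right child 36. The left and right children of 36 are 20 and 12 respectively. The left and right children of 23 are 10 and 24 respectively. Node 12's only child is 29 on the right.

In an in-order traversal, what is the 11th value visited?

In-order visits the left subtree, then the node, then the right subtree.
At 16: go left to 8.
  At 8: go left to 23.
    At 23: go left to 10.
      10 is a leaf — visit 10.
    Visit 23.
    At 23: go right to 24.
      24 is a leaf — visit 24.
  Visit 8.
  At 8: go right to 1.
    At 1: go left to 34.
      34 is a leaf — visit 34.
    Visit 1.
    At 1: go right to 17.
      At 17: no left child.
      Visit 17.
      At 17: go right to 38.
        38 is a leaf — visit 38.
Visit 16.
At 16: go right to 25.
  At 25: go left to 28.
    28 is a leaf — visit 28.
  Visit 25.
  At 25: go right to 36.
    At 36: go left to 20.
      20 is a leaf — visit 20.
    Visit 36.
    At 36: go right to 12.
      At 12: no left child.
      Visit 12.
      At 12: go right to 29.
        29 is a leaf — visit 29.
Full in-order sequence: 10, 23, 24, 8, 34, 1, 17, 38, 16, 28, 25, 20, 36, 12, 29.

25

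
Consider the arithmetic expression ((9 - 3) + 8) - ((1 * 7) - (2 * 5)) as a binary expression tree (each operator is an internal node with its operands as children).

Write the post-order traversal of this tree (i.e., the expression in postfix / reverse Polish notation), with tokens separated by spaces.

9 3 - 8 + 1 7 * 2 5 * - -

Post-order on an expression tree gives postfix notation: for each operator, emit left operand, right operand, then the operator.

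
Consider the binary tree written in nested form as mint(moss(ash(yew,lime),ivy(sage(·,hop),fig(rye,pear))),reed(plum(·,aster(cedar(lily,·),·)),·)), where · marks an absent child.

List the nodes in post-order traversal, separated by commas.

Post-order visits the left subtree, then the right subtree, then the node.
At mint: go left to moss.
  At moss: go left to ash.
    At ash: go left to yew.
      yew is a leaf — visit yew.
    At ash: go right to lime.
      lime is a leaf — visit lime.
    Visit ash.
  At moss: go right to ivy.
    At ivy: go left to sage.
      At sage: no left child.
      At sage: go right to hop.
        hop is a leaf — visit hop.
      Visit sage.
    At ivy: go right to fig.
      At fig: go left to rye.
        rye is a leaf — visit rye.
      At fig: go right to pear.
        pear is a leaf — visit pear.
      Visit fig.
    Visit ivy.
  Visit moss.
At mint: go right to reed.
  At reed: go left to plum.
    At plum: no left child.
    At plum: go right to aster.
      At aster: go left to cedar.
        At cedar: go left to lily.
          lily is a leaf — visit lily.
        At cedar: no right child.
        Visit cedar.
      At aster: no right child.
      Visit aster.
    Visit plum.
  At reed: no right child.
  Visit reed.
Visit mint.

yew, lime, ash, hop, sage, rye, pear, fig, ivy, moss, lily, cedar, aster, plum, reed, mint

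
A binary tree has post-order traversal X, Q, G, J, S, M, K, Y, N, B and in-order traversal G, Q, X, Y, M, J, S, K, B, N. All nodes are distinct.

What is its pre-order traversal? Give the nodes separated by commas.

B, Y, G, Q, X, K, M, S, J, N

The last element of post-order is the root; it splits in-order into left and right subtrees.
Root B: left subtree has 8 nodes {G, Q, X, Y, M, J, S, K}, right has 1 {N}.
  Root Y: left subtree has 3 nodes {G, Q, X}, right has 4 {M, J, S, K}.
    Root G: left subtree has 0 nodes { }, right has 2 {Q, X}.
      Root Q: left subtree has 0 nodes { }, right has 1 {X}.
    Root K: left subtree has 3 nodes {M, J, S}, right has 0 { }.
      Root M: left subtree has 0 nodes { }, right has 2 {J, S}.
        Root S: left subtree has 1 node {J}, right has 0 { }.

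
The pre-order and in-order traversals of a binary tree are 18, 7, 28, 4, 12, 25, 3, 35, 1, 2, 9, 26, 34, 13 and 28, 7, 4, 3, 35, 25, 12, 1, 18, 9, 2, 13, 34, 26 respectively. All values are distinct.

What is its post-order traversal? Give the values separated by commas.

28, 35, 3, 25, 1, 12, 4, 7, 9, 13, 34, 26, 2, 18

The first element of pre-order is the root; it splits in-order into left and right subtrees.
Root 18: left subtree has 8 nodes {28, 7, 4, 3, 35, 25, 12, 1}, right has 5 {9, 2, 13, 34, 26}.
  Root 7: left subtree has 1 node {28}, right has 6 {4, 3, 35, 25, 12, 1}.
    Root 4: left subtree has 0 nodes { }, right has 5 {3, 35, 25, 12, 1}.
      Root 12: left subtree has 3 nodes {3, 35, 25}, right has 1 {1}.
        Root 25: left subtree has 2 nodes {3, 35}, right has 0 { }.
          Root 3: left subtree has 0 nodes { }, right has 1 {35}.
  Root 2: left subtree has 1 node {9}, right has 3 {13, 34, 26}.
    Root 26: left subtree has 2 nodes {13, 34}, right has 0 { }.
      Root 34: left subtree has 1 node {13}, right has 0 { }.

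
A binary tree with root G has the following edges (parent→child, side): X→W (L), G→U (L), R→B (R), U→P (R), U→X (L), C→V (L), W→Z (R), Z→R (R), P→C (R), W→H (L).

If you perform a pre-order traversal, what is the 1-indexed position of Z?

6

Pre-order visits the node, then its left subtree, then its right subtree.
Visit G.
At G: go left to U.
  Visit U.
  At U: go left to X.
    Visit X.
    At X: go left to W.
      Visit W.
      At W: go left to H.
        H is a leaf — visit H.
      At W: go right to Z.
        Visit Z.
        At Z: no left child.
        At Z: go right to R.
          Visit R.
          At R: no left child.
          At R: go right to B.
            B is a leaf — visit B.
    At X: no right child.
  At U: go right to P.
    Visit P.
    At P: no left child.
    At P: go right to C.
      Visit C.
      At C: go left to V.
        V is a leaf — visit V.
      At C: no right child.
At G: no right child.
Full pre-order sequence: G, U, X, W, H, Z, R, B, P, C, V.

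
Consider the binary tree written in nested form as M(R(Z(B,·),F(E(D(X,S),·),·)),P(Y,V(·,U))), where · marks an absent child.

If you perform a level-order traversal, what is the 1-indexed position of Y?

Level-order visits nodes level by level from the root, left to right within each level.
Level 0: M
Level 1: R, P
Level 2: Z, F, Y, V
Level 3: B, E, U
Level 4: D
Level 5: X, S
Full level-order sequence: M, R, P, Z, F, Y, V, B, E, U, D, X, S.

6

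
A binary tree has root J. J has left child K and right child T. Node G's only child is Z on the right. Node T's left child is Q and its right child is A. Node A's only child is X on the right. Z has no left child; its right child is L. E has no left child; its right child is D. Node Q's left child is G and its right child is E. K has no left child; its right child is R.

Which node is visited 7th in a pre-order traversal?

Pre-order visits the node, then its left subtree, then its right subtree.
Visit J.
At J: go left to K.
  Visit K.
  At K: no left child.
  At K: go right to R.
    R is a leaf — visit R.
At J: go right to T.
  Visit T.
  At T: go left to Q.
    Visit Q.
    At Q: go left to G.
      Visit G.
      At G: no left child.
      At G: go right to Z.
        Visit Z.
        At Z: no left child.
        At Z: go right to L.
          L is a leaf — visit L.
    At Q: go right to E.
      Visit E.
      At E: no left child.
      At E: go right to D.
        D is a leaf — visit D.
  At T: go right to A.
    Visit A.
    At A: no left child.
    At A: go right to X.
      X is a leaf — visit X.
Full pre-order sequence: J, K, R, T, Q, G, Z, L, E, D, A, X.

Z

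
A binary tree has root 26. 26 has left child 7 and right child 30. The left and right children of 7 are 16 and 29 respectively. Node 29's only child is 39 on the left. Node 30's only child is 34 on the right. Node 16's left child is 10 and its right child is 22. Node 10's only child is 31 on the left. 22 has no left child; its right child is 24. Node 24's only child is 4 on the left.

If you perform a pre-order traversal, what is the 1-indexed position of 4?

Pre-order visits the node, then its left subtree, then its right subtree.
Visit 26.
At 26: go left to 7.
  Visit 7.
  At 7: go left to 16.
    Visit 16.
    At 16: go left to 10.
      Visit 10.
      At 10: go left to 31.
        31 is a leaf — visit 31.
      At 10: no right child.
    At 16: go right to 22.
      Visit 22.
      At 22: no left child.
      At 22: go right to 24.
        Visit 24.
        At 24: go left to 4.
          4 is a leaf — visit 4.
        At 24: no right child.
  At 7: go right to 29.
    Visit 29.
    At 29: go left to 39.
      39 is a leaf — visit 39.
    At 29: no right child.
At 26: go right to 30.
  Visit 30.
  At 30: no left child.
  At 30: go right to 34.
    34 is a leaf — visit 34.
Full pre-order sequence: 26, 7, 16, 10, 31, 22, 24, 4, 29, 39, 30, 34.

8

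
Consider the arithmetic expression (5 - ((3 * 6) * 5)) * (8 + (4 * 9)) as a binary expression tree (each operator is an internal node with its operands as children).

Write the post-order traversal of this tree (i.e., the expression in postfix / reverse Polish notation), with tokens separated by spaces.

Post-order on an expression tree gives postfix notation: for each operator, emit left operand, right operand, then the operator.

5 3 6 * 5 * - 8 4 9 * + *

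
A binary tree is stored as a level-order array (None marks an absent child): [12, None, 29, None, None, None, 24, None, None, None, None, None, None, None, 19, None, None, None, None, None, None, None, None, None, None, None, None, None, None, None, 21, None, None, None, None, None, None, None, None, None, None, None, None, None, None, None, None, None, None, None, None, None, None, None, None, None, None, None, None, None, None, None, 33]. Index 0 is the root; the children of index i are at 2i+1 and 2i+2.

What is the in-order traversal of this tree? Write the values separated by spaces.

12 29 24 19 21 33

In-order visits the left subtree, then the node, then the right subtree.
At 12: no left child.
Visit 12.
At 12: go right to 29.
  At 29: no left child.
  Visit 29.
  At 29: go right to 24.
    At 24: no left child.
    Visit 24.
    At 24: go right to 19.
      At 19: no left child.
      Visit 19.
      At 19: go right to 21.
        At 21: no left child.
        Visit 21.
        At 21: go right to 33.
          33 is a leaf — visit 33.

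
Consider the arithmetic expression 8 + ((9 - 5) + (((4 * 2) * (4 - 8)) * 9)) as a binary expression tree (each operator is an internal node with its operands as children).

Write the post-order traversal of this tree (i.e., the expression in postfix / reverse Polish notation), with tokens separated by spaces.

Post-order on an expression tree gives postfix notation: for each operator, emit left operand, right operand, then the operator.

8 9 5 - 4 2 * 4 8 - * 9 * + +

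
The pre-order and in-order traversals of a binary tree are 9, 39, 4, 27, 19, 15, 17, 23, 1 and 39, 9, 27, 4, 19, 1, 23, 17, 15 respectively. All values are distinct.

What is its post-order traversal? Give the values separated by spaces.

39 27 1 23 17 15 19 4 9

The first element of pre-order is the root; it splits in-order into left and right subtrees.
Root 9: left subtree has 1 node {39}, right has 7 {27, 4, 19, 1, 23, 17, 15}.
  Root 4: left subtree has 1 node {27}, right has 5 {19, 1, 23, 17, 15}.
    Root 19: left subtree has 0 nodes { }, right has 4 {1, 23, 17, 15}.
      Root 15: left subtree has 3 nodes {1, 23, 17}, right has 0 { }.
        Root 17: left subtree has 2 nodes {1, 23}, right has 0 { }.
          Root 23: left subtree has 1 node {1}, right has 0 { }.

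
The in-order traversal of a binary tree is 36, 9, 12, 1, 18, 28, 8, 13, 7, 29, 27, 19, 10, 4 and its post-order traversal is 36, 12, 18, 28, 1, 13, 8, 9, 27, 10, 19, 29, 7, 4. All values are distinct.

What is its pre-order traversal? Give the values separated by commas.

The last element of post-order is the root; it splits in-order into left and right subtrees.
Root 4: left subtree has 13 nodes {36, 9, 12, 1, 18, 28, 8, 13, 7, 29, 27, 19, 10}, right has 0 { }.
  Root 7: left subtree has 8 nodes {36, 9, 12, 1, 18, 28, 8, 13}, right has 4 {29, 27, 19, 10}.
    Root 9: left subtree has 1 node {36}, right has 6 {12, 1, 18, 28, 8, 13}.
      Root 8: left subtree has 4 nodes {12, 1, 18, 28}, right has 1 {13}.
        Root 1: left subtree has 1 node {12}, right has 2 {18, 28}.
          Root 28: left subtree has 1 node {18}, right has 0 { }.
    Root 29: left subtree has 0 nodes { }, right has 3 {27, 19, 10}.
      Root 19: left subtree has 1 node {27}, right has 1 {10}.

4, 7, 9, 36, 8, 1, 12, 28, 18, 13, 29, 19, 27, 10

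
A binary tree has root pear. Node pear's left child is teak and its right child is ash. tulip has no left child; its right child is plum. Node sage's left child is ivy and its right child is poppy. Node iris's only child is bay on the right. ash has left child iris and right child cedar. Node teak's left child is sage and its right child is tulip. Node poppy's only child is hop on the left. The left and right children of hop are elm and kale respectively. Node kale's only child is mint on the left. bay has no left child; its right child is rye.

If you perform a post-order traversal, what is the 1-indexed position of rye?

11

Post-order visits the left subtree, then the right subtree, then the node.
At pear: go left to teak.
  At teak: go left to sage.
    At sage: go left to ivy.
      ivy is a leaf — visit ivy.
    At sage: go right to poppy.
      At poppy: go left to hop.
        At hop: go left to elm.
          elm is a leaf — visit elm.
        At hop: go right to kale.
          At kale: go left to mint.
            mint is a leaf — visit mint.
          At kale: no right child.
          Visit kale.
        Visit hop.
      At poppy: no right child.
      Visit poppy.
    Visit sage.
  At teak: go right to tulip.
    At tulip: no left child.
    At tulip: go right to plum.
      plum is a leaf — visit plum.
    Visit tulip.
  Visit teak.
At pear: go right to ash.
  At ash: go left to iris.
    At iris: no left child.
    At iris: go right to bay.
      At bay: no left child.
      At bay: go right to rye.
        rye is a leaf — visit rye.
      Visit bay.
    Visit iris.
  At ash: go right to cedar.
    cedar is a leaf — visit cedar.
  Visit ash.
Visit pear.
Full post-order sequence: ivy, elm, mint, kale, hop, poppy, sage, plum, tulip, teak, rye, bay, iris, cedar, ash, pear.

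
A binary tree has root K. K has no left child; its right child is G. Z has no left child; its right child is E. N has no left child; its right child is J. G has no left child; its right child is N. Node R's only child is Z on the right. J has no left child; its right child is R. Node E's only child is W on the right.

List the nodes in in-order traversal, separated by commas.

In-order visits the left subtree, then the node, then the right subtree.
At K: no left child.
Visit K.
At K: go right to G.
  At G: no left child.
  Visit G.
  At G: go right to N.
    At N: no left child.
    Visit N.
    At N: go right to J.
      At J: no left child.
      Visit J.
      At J: go right to R.
        At R: no left child.
        Visit R.
        At R: go right to Z.
          At Z: no left child.
          Visit Z.
          At Z: go right to E.
            At E: no left child.
            Visit E.
            At E: go right to W.
              W is a leaf — visit W.

K, G, N, J, R, Z, E, W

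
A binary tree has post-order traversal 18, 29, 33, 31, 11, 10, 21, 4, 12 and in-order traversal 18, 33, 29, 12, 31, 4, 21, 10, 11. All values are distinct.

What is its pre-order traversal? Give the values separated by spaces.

The last element of post-order is the root; it splits in-order into left and right subtrees.
Root 12: left subtree has 3 nodes {18, 33, 29}, right has 5 {31, 4, 21, 10, 11}.
  Root 33: left subtree has 1 node {18}, right has 1 {29}.
  Root 4: left subtree has 1 node {31}, right has 3 {21, 10, 11}.
    Root 21: left subtree has 0 nodes { }, right has 2 {10, 11}.
      Root 10: left subtree has 0 nodes { }, right has 1 {11}.

12 33 18 29 4 31 21 10 11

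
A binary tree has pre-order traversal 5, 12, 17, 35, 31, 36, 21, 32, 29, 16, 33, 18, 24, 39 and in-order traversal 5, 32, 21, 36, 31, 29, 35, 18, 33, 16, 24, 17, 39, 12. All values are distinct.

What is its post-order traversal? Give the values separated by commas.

32, 21, 36, 29, 31, 18, 33, 24, 16, 35, 39, 17, 12, 5

The first element of pre-order is the root; it splits in-order into left and right subtrees.
Root 5: left subtree has 0 nodes { }, right has 13 {32, 21, 36, 31, 29, 35, 18, 33, 16, 24, 17, 39, 12}.
  Root 12: left subtree has 12 nodes {32, 21, 36, 31, 29, 35, 18, 33, 16, 24, 17, 39}, right has 0 { }.
    Root 17: left subtree has 10 nodes {32, 21, 36, 31, 29, 35, 18, 33, 16, 24}, right has 1 {39}.
      Root 35: left subtree has 5 nodes {32, 21, 36, 31, 29}, right has 4 {18, 33, 16, 24}.
        Root 31: left subtree has 3 nodes {32, 21, 36}, right has 1 {29}.
          Root 36: left subtree has 2 nodes {32, 21}, right has 0 { }.
            Root 21: left subtree has 1 node {32}, right has 0 { }.
        Root 16: left subtree has 2 nodes {18, 33}, right has 1 {24}.
          Root 33: left subtree has 1 node {18}, right has 0 { }.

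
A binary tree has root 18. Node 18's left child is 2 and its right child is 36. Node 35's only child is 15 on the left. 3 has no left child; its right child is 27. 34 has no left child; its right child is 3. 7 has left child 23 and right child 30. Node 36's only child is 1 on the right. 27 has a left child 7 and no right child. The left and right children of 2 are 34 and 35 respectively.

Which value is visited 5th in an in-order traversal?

30

In-order visits the left subtree, then the node, then the right subtree.
At 18: go left to 2.
  At 2: go left to 34.
    At 34: no left child.
    Visit 34.
    At 34: go right to 3.
      At 3: no left child.
      Visit 3.
      At 3: go right to 27.
        At 27: go left to 7.
          At 7: go left to 23.
            23 is a leaf — visit 23.
          Visit 7.
          At 7: go right to 30.
            30 is a leaf — visit 30.
        Visit 27.
        At 27: no right child.
  Visit 2.
  At 2: go right to 35.
    At 35: go left to 15.
      15 is a leaf — visit 15.
    Visit 35.
    At 35: no right child.
Visit 18.
At 18: go right to 36.
  At 36: no left child.
  Visit 36.
  At 36: go right to 1.
    1 is a leaf — visit 1.
Full in-order sequence: 34, 3, 23, 7, 30, 27, 2, 15, 35, 18, 36, 1.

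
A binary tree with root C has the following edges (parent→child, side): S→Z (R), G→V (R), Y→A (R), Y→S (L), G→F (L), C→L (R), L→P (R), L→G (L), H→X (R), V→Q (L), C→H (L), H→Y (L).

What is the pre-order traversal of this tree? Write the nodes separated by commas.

C, H, Y, S, Z, A, X, L, G, F, V, Q, P

Pre-order visits the node, then its left subtree, then its right subtree.
Visit C.
At C: go left to H.
  Visit H.
  At H: go left to Y.
    Visit Y.
    At Y: go left to S.
      Visit S.
      At S: no left child.
      At S: go right to Z.
        Z is a leaf — visit Z.
    At Y: go right to A.
      A is a leaf — visit A.
  At H: go right to X.
    X is a leaf — visit X.
At C: go right to L.
  Visit L.
  At L: go left to G.
    Visit G.
    At G: go left to F.
      F is a leaf — visit F.
    At G: go right to V.
      Visit V.
      At V: go left to Q.
        Q is a leaf — visit Q.
      At V: no right child.
  At L: go right to P.
    P is a leaf — visit P.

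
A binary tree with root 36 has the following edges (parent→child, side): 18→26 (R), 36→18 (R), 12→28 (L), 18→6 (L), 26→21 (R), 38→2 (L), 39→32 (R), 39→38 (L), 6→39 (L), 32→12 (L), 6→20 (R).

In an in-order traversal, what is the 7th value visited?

32

In-order visits the left subtree, then the node, then the right subtree.
At 36: no left child.
Visit 36.
At 36: go right to 18.
  At 18: go left to 6.
    At 6: go left to 39.
      At 39: go left to 38.
        At 38: go left to 2.
          2 is a leaf — visit 2.
        Visit 38.
        At 38: no right child.
      Visit 39.
      At 39: go right to 32.
        At 32: go left to 12.
          At 12: go left to 28.
            28 is a leaf — visit 28.
          Visit 12.
          At 12: no right child.
        Visit 32.
        At 32: no right child.
    Visit 6.
    At 6: go right to 20.
      20 is a leaf — visit 20.
  Visit 18.
  At 18: go right to 26.
    At 26: no left child.
    Visit 26.
    At 26: go right to 21.
      21 is a leaf — visit 21.
Full in-order sequence: 36, 2, 38, 39, 28, 12, 32, 6, 20, 18, 26, 21.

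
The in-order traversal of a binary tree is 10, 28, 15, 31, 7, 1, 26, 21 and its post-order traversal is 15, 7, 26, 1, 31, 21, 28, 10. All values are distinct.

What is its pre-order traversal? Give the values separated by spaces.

The last element of post-order is the root; it splits in-order into left and right subtrees.
Root 10: left subtree has 0 nodes { }, right has 7 {28, 15, 31, 7, 1, 26, 21}.
  Root 28: left subtree has 0 nodes { }, right has 6 {15, 31, 7, 1, 26, 21}.
    Root 21: left subtree has 5 nodes {15, 31, 7, 1, 26}, right has 0 { }.
      Root 31: left subtree has 1 node {15}, right has 3 {7, 1, 26}.
        Root 1: left subtree has 1 node {7}, right has 1 {26}.

10 28 21 31 15 1 7 26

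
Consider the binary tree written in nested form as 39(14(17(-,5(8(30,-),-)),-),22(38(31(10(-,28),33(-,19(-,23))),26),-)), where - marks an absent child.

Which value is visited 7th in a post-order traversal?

10

Post-order visits the left subtree, then the right subtree, then the node.
At 39: go left to 14.
  At 14: go left to 17.
    At 17: no left child.
    At 17: go right to 5.
      At 5: go left to 8.
        At 8: go left to 30.
          30 is a leaf — visit 30.
        At 8: no right child.
        Visit 8.
      At 5: no right child.
      Visit 5.
    Visit 17.
  At 14: no right child.
  Visit 14.
At 39: go right to 22.
  At 22: go left to 38.
    At 38: go left to 31.
      At 31: go left to 10.
        At 10: no left child.
        At 10: go right to 28.
          28 is a leaf — visit 28.
        Visit 10.
      At 31: go right to 33.
        At 33: no left child.
        At 33: go right to 19.
          At 19: no left child.
          At 19: go right to 23.
            23 is a leaf — visit 23.
          Visit 19.
        Visit 33.
      Visit 31.
    At 38: go right to 26.
      26 is a leaf — visit 26.
    Visit 38.
  At 22: no right child.
  Visit 22.
Visit 39.
Full post-order sequence: 30, 8, 5, 17, 14, 28, 10, 23, 19, 33, 31, 26, 38, 22, 39.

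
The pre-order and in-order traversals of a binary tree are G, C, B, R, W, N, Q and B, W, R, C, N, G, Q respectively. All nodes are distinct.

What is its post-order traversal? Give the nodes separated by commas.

W, R, B, N, C, Q, G

The first element of pre-order is the root; it splits in-order into left and right subtrees.
Root G: left subtree has 5 nodes {B, W, R, C, N}, right has 1 {Q}.
  Root C: left subtree has 3 nodes {B, W, R}, right has 1 {N}.
    Root B: left subtree has 0 nodes { }, right has 2 {W, R}.
      Root R: left subtree has 1 node {W}, right has 0 { }.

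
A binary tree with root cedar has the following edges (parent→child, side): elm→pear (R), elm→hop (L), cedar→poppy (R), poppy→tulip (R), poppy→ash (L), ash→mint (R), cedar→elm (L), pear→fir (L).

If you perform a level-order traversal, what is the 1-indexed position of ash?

Level-order visits nodes level by level from the root, left to right within each level.
Level 0: cedar
Level 1: elm, poppy
Level 2: hop, pear, ash, tulip
Level 3: fir, mint
Full level-order sequence: cedar, elm, poppy, hop, pear, ash, tulip, fir, mint.

6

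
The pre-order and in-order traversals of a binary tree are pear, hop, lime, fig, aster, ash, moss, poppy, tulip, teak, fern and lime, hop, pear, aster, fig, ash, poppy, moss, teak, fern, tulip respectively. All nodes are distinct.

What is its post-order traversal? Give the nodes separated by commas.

lime, hop, aster, poppy, fern, teak, tulip, moss, ash, fig, pear

The first element of pre-order is the root; it splits in-order into left and right subtrees.
Root pear: left subtree has 2 nodes {lime, hop}, right has 8 {aster, fig, ash, poppy, moss, teak, fern, tulip}.
  Root hop: left subtree has 1 node {lime}, right has 0 { }.
  Root fig: left subtree has 1 node {aster}, right has 6 {ash, poppy, moss, teak, fern, tulip}.
    Root ash: left subtree has 0 nodes { }, right has 5 {poppy, moss, teak, fern, tulip}.
      Root moss: left subtree has 1 node {poppy}, right has 3 {teak, fern, tulip}.
        Root tulip: left subtree has 2 nodes {teak, fern}, right has 0 { }.
          Root teak: left subtree has 0 nodes { }, right has 1 {fern}.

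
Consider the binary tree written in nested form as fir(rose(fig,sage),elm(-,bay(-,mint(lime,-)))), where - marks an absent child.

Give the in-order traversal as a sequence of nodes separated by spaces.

fig rose sage fir elm bay lime mint

In-order visits the left subtree, then the node, then the right subtree.
At fir: go left to rose.
  At rose: go left to fig.
    fig is a leaf — visit fig.
  Visit rose.
  At rose: go right to sage.
    sage is a leaf — visit sage.
Visit fir.
At fir: go right to elm.
  At elm: no left child.
  Visit elm.
  At elm: go right to bay.
    At bay: no left child.
    Visit bay.
    At bay: go right to mint.
      At mint: go left to lime.
        lime is a leaf — visit lime.
      Visit mint.
      At mint: no right child.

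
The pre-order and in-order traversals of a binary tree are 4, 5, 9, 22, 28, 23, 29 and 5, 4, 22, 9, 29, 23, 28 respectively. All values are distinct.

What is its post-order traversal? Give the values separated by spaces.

5 22 29 23 28 9 4

The first element of pre-order is the root; it splits in-order into left and right subtrees.
Root 4: left subtree has 1 node {5}, right has 5 {22, 9, 29, 23, 28}.
  Root 9: left subtree has 1 node {22}, right has 3 {29, 23, 28}.
    Root 28: left subtree has 2 nodes {29, 23}, right has 0 { }.
      Root 23: left subtree has 1 node {29}, right has 0 { }.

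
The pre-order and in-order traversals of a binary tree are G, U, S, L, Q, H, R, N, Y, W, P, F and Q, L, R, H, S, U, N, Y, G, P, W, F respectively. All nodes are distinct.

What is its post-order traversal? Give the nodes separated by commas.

The first element of pre-order is the root; it splits in-order into left and right subtrees.
Root G: left subtree has 8 nodes {Q, L, R, H, S, U, N, Y}, right has 3 {P, W, F}.
  Root U: left subtree has 5 nodes {Q, L, R, H, S}, right has 2 {N, Y}.
    Root S: left subtree has 4 nodes {Q, L, R, H}, right has 0 { }.
      Root L: left subtree has 1 node {Q}, right has 2 {R, H}.
        Root H: left subtree has 1 node {R}, right has 0 { }.
    Root N: left subtree has 0 nodes { }, right has 1 {Y}.
  Root W: left subtree has 1 node {P}, right has 1 {F}.

Q, R, H, L, S, Y, N, U, P, F, W, G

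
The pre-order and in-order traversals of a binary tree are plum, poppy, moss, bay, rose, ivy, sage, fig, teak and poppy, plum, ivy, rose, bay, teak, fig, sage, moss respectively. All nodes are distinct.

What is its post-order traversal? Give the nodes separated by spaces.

poppy ivy rose teak fig sage bay moss plum

The first element of pre-order is the root; it splits in-order into left and right subtrees.
Root plum: left subtree has 1 node {poppy}, right has 7 {ivy, rose, bay, teak, fig, sage, moss}.
  Root moss: left subtree has 6 nodes {ivy, rose, bay, teak, fig, sage}, right has 0 { }.
    Root bay: left subtree has 2 nodes {ivy, rose}, right has 3 {teak, fig, sage}.
      Root rose: left subtree has 1 node {ivy}, right has 0 { }.
      Root sage: left subtree has 2 nodes {teak, fig}, right has 0 { }.
        Root fig: left subtree has 1 node {teak}, right has 0 { }.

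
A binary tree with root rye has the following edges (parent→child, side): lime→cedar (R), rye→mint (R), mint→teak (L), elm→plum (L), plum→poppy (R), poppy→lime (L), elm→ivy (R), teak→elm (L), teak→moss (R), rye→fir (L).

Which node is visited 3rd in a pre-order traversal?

Pre-order visits the node, then its left subtree, then its right subtree.
Visit rye.
At rye: go left to fir.
  fir is a leaf — visit fir.
At rye: go right to mint.
  Visit mint.
  At mint: go left to teak.
    Visit teak.
    At teak: go left to elm.
      Visit elm.
      At elm: go left to plum.
        Visit plum.
        At plum: no left child.
        At plum: go right to poppy.
          Visit poppy.
          At poppy: go left to lime.
            Visit lime.
            At lime: no left child.
            At lime: go right to cedar.
              cedar is a leaf — visit cedar.
          At poppy: no right child.
      At elm: go right to ivy.
        ivy is a leaf — visit ivy.
    At teak: go right to moss.
      moss is a leaf — visit moss.
  At mint: no right child.
Full pre-order sequence: rye, fir, mint, teak, elm, plum, poppy, lime, cedar, ivy, moss.

mint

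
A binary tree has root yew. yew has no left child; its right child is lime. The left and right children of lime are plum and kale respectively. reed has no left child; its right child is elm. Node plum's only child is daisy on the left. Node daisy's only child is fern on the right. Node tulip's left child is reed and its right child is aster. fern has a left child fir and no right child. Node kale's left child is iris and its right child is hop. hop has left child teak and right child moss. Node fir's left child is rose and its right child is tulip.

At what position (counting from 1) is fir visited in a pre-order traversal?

6

Pre-order visits the node, then its left subtree, then its right subtree.
Visit yew.
At yew: no left child.
At yew: go right to lime.
  Visit lime.
  At lime: go left to plum.
    Visit plum.
    At plum: go left to daisy.
      Visit daisy.
      At daisy: no left child.
      At daisy: go right to fern.
        Visit fern.
        At fern: go left to fir.
          Visit fir.
          At fir: go left to rose.
            rose is a leaf — visit rose.
          At fir: go right to tulip.
            Visit tulip.
            At tulip: go left to reed.
              Visit reed.
              At reed: no left child.
              At reed: go right to elm.
                elm is a leaf — visit elm.
            At tulip: go right to aster.
              aster is a leaf — visit aster.
        At fern: no right child.
    At plum: no right child.
  At lime: go right to kale.
    Visit kale.
    At kale: go left to iris.
      iris is a leaf — visit iris.
    At kale: go right to hop.
      Visit hop.
      At hop: go left to teak.
        teak is a leaf — visit teak.
      At hop: go right to moss.
        moss is a leaf — visit moss.
Full pre-order sequence: yew, lime, plum, daisy, fern, fir, rose, tulip, reed, elm, aster, kale, iris, hop, teak, moss.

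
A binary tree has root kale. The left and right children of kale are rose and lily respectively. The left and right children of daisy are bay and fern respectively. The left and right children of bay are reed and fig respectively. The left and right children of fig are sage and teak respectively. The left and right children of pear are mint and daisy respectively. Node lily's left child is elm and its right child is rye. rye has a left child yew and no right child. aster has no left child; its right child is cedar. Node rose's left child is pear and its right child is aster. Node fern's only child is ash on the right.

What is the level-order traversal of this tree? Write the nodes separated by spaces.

Level-order visits nodes level by level from the root, left to right within each level.
Level 0: kale
Level 1: rose, lily
Level 2: pear, aster, elm, rye
Level 3: mint, daisy, cedar, yew
Level 4: bay, fern
Level 5: reed, fig, ash
Level 6: sage, teak

kale rose lily pear aster elm rye mint daisy cedar yew bay fern reed fig ash sage teak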